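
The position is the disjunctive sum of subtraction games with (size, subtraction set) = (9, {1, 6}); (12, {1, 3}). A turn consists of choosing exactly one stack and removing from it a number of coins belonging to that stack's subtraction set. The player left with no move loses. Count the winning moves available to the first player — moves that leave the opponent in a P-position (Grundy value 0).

Stack A, S = {1, 6}:
G(0) = 0
G(1) = mex{0} = 1
G(2) = mex{1} = 0
G(3) = mex{0} = 1
G(4) = mex{1} = 0
G(5) = mex{0} = 1
G(6) = mex{1,0} = 2
G(7) = mex{2,1} = 0
G(8) = mex{0,0} = 1
G(9) = mex{1,1} = 0
G_A(9) = 0.
Stack B, S = {1, 3}:
n :  0  1  2  3  4  5  6  7  8  9 10 11 12
G :  0  1  0  1  0  1  0  1  0  1  0  1  0
G_B(12) = 0.
Combined Grundy value = 0 ⊕ 0 = 0.
A winning move leaves total XOR = 0, i.e. changes one component's Grundy value g to g ⊕ X where X is the current total.
Stack A: target g' = 0⊕0 = 0, but every legal move changes the Grundy value (mex property), so 0 moves.
Stack B: target g' = 0⊕0 = 0, but every legal move changes the Grundy value (mex property), so 0 moves.

0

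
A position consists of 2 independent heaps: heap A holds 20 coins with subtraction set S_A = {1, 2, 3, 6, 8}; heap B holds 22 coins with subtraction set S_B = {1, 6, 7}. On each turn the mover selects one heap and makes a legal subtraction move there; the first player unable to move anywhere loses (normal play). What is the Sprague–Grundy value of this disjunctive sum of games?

Heap A, S = {1, 2, 3, 6, 8}:
n :  0  1  2  3  4  5  6  7  8  9 10 11 12 13 14 15 16 17 18 19 20
G :  0  1  2  3  0  1  2  3  4  0  1  2  3  0  1  2  3  4  0  1  2
G_A(20) = 2.
Heap B, S = {1, 6, 7}:
G(0) = 0
G(1) = mex{0} = 1
G(2) = mex{1} = 0
G(3) = mex{0} = 1
G(4) = mex{1} = 0
G(5) = mex{0} = 1
G(6) = mex{1,0} = 2
G(7) = mex{2,1,0} = 3
G(8) = mex{3,0,1} = 2
G(9) = mex{2,1,0} = 3
G(10) = mex{3,0,1} = 2
G(11) = mex{2,1,0} = 3
G(12) = mex{3,2,1} = 0
G(13) = mex{0,3,2} = 1
G(14) = mex{1,2,3} = 0
G(15) = mex{0,3,2} = 1
G(16) = mex{1,2,3} = 0
G(17) = mex{0,3,2} = 1
G(18) = mex{1,0,3} = 2
G(19) = mex{2,1,0} = 3
G(20) = mex{3,0,1} = 2
G(21) = mex{2,1,0} = 3
G(22) = mex{3,0,1} = 2
G_B(22) = 2.
Combined Grundy value = 2 ⊕ 2 = 0.

0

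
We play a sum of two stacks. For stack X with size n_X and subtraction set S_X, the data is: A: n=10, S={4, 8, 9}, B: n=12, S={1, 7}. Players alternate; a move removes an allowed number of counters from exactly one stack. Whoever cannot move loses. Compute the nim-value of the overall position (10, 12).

Stack A, S = {4, 8, 9}:
G(0) = 0
G(1) = mex{} = 0
G(2) = mex{} = 0
G(3) = mex{} = 0
G(4) = mex{0} = 1
G(5) = mex{0} = 1
G(6) = mex{0} = 1
G(7) = mex{0} = 1
G(8) = mex{1,0} = 2
G(9) = mex{1,0,0} = 2
G(10) = mex{1,0,0} = 2
G_A(10) = 2.
Stack B, S = {1, 7}:
n :  0  1  2  3  4  5  6  7  8  9 10 11 12
G :  0  1  0  1  0  1  0  1  0  1  0  1  0
G_B(12) = 0.
Combined Grundy value = 2 ⊕ 0 = 2.

2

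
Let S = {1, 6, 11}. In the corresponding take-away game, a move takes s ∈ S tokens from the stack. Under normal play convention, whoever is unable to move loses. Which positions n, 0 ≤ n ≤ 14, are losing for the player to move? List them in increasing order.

0, 2, 4, 7, 9, 12, 14

G(0) = 0
G(1) = mex{0} = 1
G(2) = mex{1} = 0
G(3) = mex{0} = 1
G(4) = mex{1} = 0
G(5) = mex{0} = 1
G(6) = mex{1,0} = 2
G(7) = mex{2,1} = 0
G(8) = mex{0,0} = 1
G(9) = mex{1,1} = 0
G(10) = mex{0,0} = 1
G(11) = mex{1,1,0} = 2
G(12) = mex{2,2,1} = 0
G(13) = mex{0,0,0} = 1
G(14) = mex{1,1,1} = 0
P-positions are exactly the n with G(n) = 0.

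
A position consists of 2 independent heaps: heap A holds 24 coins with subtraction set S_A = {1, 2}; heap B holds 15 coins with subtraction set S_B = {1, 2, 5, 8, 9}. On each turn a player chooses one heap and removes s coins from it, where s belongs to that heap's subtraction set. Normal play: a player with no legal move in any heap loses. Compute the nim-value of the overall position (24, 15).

Heap A, S = {1, 2}:
G(0) = 0
G(1) = mex{0} = 1
G(2) = mex{1,0} = 2
G(3) = mex{2,1} = 0
G(4) = mex{0,2} = 1
G(5) = mex{1,0} = 2
G(6) = mex{2,1} = 0
G(7) = mex{0,2} = 1
G(8) = mex{1,0} = 2
G(9) = mex{2,1} = 0
G(10) = mex{0,2} = 1
G(11) = mex{1,0} = 2
G(12) = mex{2,1} = 0
G(13) = mex{0,2} = 1
G(14) = mex{1,0} = 2
G(15) = mex{2,1} = 0
G(16) = mex{0,2} = 1
G(17) = mex{1,0} = 2
G(18) = mex{2,1} = 0
G(19) = mex{0,2} = 1
G(20) = mex{1,0} = 2
G(21) = mex{2,1} = 0
G(22) = mex{0,2} = 1
G(23) = mex{1,0} = 2
G(24) = mex{2,1} = 0
G_A(24) = 0.
Heap B, S = {1, 2, 5, 8, 9}:
G(0) = 0
G(1) = mex{0} = 1
G(2) = mex{1,0} = 2
G(3) = mex{2,1} = 0
G(4) = mex{0,2} = 1
G(5) = mex{1,0,0} = 2
G(6) = mex{2,1,1} = 0
G(7) = mex{0,2,2} = 1
G(8) = mex{1,0,0,0} = 2
G(9) = mex{2,1,1,1,0} = 3
G(10) = mex{3,2,2,2,1} = 0
G(11) = mex{0,3,0,0,2} = 1
G(12) = mex{1,0,1,1,0} = 2
G(13) = mex{2,1,2,2,1} = 0
G(14) = mex{0,2,3,0,2} = 1
G(15) = mex{1,0,0,1,0} = 2
G_B(15) = 2.
Combined Grundy value = 0 ⊕ 2 = 2.

2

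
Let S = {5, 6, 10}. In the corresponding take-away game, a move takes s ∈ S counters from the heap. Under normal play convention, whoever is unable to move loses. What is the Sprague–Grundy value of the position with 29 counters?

G(0) = 0
G(1) = mex{} = 0
G(2) = mex{} = 0
G(3) = mex{} = 0
G(4) = mex{} = 0
G(5) = mex{0} = 1
G(6) = mex{0,0} = 1
G(7) = mex{0,0} = 1
G(8) = mex{0,0} = 1
G(9) = mex{0,0} = 1
G(10) = mex{1,0,0} = 2
G(11) = mex{1,1,0} = 2
G(12) = mex{1,1,0} = 2
G(13) = mex{1,1,0} = 2
G(14) = mex{1,1,0} = 2
G(15) = mex{2,1,1} = 0
G(16) = mex{2,2,1} = 0
G(17) = mex{2,2,1} = 0
G(18) = mex{2,2,1} = 0
G(19) = mex{2,2,1} = 0
G(20) = mex{0,2,2} = 1
G(21) = mex{0,0,2} = 1
G(22) = mex{0,0,2} = 1
G(23) = mex{0,0,2} = 1
G(24) = mex{0,0,2} = 1
G(25) = mex{1,0,0} = 2
G(26) = mex{1,1,0} = 2
G(27) = mex{1,1,0} = 2
G(28) = mex{1,1,0} = 2
G(29) = mex{1,1,0} = 2

2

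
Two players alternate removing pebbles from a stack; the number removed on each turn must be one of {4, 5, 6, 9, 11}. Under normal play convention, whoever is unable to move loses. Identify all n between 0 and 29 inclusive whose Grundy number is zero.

n :  0  1  2  3  4  5  6  7  8  9 10 11 12 13 14 15 16 17 18 19 20 21 22 23 24 25 26 27 28 29
G :  0  0  0  0  1  1  1  1  2  2  2  2  3  3  3  0  0  0  0  1  1  1  1  2  2  2  2  3  3  3
P-positions are exactly the n with G(n) = 0.

0, 1, 2, 3, 15, 16, 17, 18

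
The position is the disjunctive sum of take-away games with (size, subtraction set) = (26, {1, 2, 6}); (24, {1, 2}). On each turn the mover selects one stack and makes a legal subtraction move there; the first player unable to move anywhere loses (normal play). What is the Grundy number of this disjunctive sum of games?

Stack A, S = {1, 2, 6}:
n :  0  1  2  3  4  5  6  7  8  9 10 11 12 13 14 15 16 17 18 19 20 21 22 23 24 25 26
G :  0  1  2  0  1  2  3  0  1  2  0  1  2  3  0  1  2  0  1  2  3  0  1  2  0  1  2
G_A(26) = 2.
Stack B, S = {1, 2}:
n :  0  1  2  3  4  5  6  7  8  9 10 11 12 13 14 15 16 17 18 19 20 21 22 23 24
G :  0  1  2  0  1  2  0  1  2  0  1  2  0  1  2  0  1  2  0  1  2  0  1  2  0
G_B(24) = 0.
Combined Grundy value = 2 ⊕ 0 = 2.

2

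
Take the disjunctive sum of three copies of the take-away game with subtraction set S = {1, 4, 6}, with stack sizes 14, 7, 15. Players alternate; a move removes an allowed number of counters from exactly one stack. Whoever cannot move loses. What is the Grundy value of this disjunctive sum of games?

2

All stacks use S = {1, 4, 6}:
n :  0  1  2  3  4  5  6  7  8  9 10 11 12 13 14 15
G :  0  1  0  1  2  0  1  0  1  2  0  1  0  1  2  0
Stack A: G(14) = 2.
Stack B: G(7) = 0.
Stack C: G(15) = 0.
Combined Grundy value = 2 ⊕ 0 ⊕ 0 = 2.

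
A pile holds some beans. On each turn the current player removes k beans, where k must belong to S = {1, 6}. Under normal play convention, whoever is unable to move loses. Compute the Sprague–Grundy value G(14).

0

n :  0  1  2  3  4  5  6  7  8  9 10 11 12 13 14
G :  0  1  0  1  0  1  2  0  1  0  1  0  1  2  0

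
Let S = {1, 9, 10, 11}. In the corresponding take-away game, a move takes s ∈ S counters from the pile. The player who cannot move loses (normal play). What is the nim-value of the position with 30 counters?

2

n :  0  1  2  3  4  5  6  7  8  9 10 11 12 13 14 15 16 17 18 19 20 21 22 23 24 25 26 27 28 29 30
G :  0  1  0  1  0  1  0  1  0  1  2  3  2  3  2  3  2  3  2  3  0  1  0  1  0  1  0  1  0  1  2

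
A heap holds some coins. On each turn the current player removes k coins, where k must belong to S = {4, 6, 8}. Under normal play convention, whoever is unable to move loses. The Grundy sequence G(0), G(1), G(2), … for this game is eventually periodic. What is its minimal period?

12

n :  0  1  2  3  4  5  6  7  8  9 10 11 12 13 14 15 16 17 18 19 20 21 22 23 24 25
G :  0  0  0  0  1  1  1  1  2  2  2  2  0  0  0  0  1  1  1  1  2  2  2  2  0  0
G(n+12) = G(n) holds for n = 0,…,7 (a full window of length max(S) = 8), so the sequence is purely periodic with period 12.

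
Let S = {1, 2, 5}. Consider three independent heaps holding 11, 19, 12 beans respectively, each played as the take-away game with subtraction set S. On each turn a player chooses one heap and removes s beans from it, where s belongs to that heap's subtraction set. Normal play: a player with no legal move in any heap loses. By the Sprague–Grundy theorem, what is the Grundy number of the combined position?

All heaps use S = {1, 2, 5}:
n :  0  1  2  3  4  5  6  7  8  9 10 11 12 13 14 15 16 17 18 19
G :  0  1  2  0  1  2  0  1  2  0  1  2  0  1  2  0  1  2  0  1
Heap A: G(11) = 2.
Heap B: G(19) = 1.
Heap C: G(12) = 0.
Combined Grundy value = 2 ⊕ 1 ⊕ 0 = 3.

3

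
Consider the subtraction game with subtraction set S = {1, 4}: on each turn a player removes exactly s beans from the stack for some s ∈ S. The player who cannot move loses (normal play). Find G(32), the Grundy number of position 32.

G(0) = 0
G(1) = mex{0} = 1
G(2) = mex{1} = 0
G(3) = mex{0} = 1
G(4) = mex{1,0} = 2
G(5) = mex{2,1} = 0
G(6) = mex{0,0} = 1
G(7) = mex{1,1} = 0
G(8) = mex{0,2} = 1
G(9) = mex{1,0} = 2
G(10) = mex{2,1} = 0
G(11) = mex{0,0} = 1
G(12) = mex{1,1} = 0
G(13) = mex{0,2} = 1
G(14) = mex{1,0} = 2
G(15) = mex{2,1} = 0
G(16) = mex{0,0} = 1
G(17) = mex{1,1} = 0
G(18) = mex{0,2} = 1
G(19) = mex{1,0} = 2
G(20) = mex{2,1} = 0
G(21) = mex{0,0} = 1
G(22) = mex{1,1} = 0
G(23) = mex{0,2} = 1
G(24) = mex{1,0} = 2
G(25) = mex{2,1} = 0
G(26) = mex{0,0} = 1
G(27) = mex{1,1} = 0
G(28) = mex{0,2} = 1
G(29) = mex{1,0} = 2
G(30) = mex{2,1} = 0
G(31) = mex{0,0} = 1
G(32) = mex{1,1} = 0

0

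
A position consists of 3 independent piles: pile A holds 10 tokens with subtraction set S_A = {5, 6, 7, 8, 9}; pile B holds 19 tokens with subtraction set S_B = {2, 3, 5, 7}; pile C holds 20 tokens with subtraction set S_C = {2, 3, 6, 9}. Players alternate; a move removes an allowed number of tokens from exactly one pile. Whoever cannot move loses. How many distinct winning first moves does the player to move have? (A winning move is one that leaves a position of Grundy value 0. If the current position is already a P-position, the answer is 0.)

0

Pile A, S = {5, 6, 7, 8, 9}:
n :  0  1  2  3  4  5  6  7  8  9 10
G :  0  0  0  0  0  1  1  1  1  1  2
G_A(10) = 2.
Pile B, S = {2, 3, 5, 7}:
G(0) = 0
G(1) = mex{} = 0
G(2) = mex{0} = 1
G(3) = mex{0,0} = 1
G(4) = mex{1,0} = 2
G(5) = mex{1,1,0} = 2
G(6) = mex{2,1,0} = 3
G(7) = mex{2,2,1,0} = 3
G(8) = mex{3,2,1,0} = 4
G(9) = mex{3,3,2,1} = 0
G(10) = mex{4,3,2,1} = 0
G(11) = mex{0,4,3,2} = 1
G(12) = mex{0,0,3,2} = 1
G(13) = mex{1,0,4,3} = 2
G(14) = mex{1,1,0,3} = 2
G(15) = mex{2,1,0,4} = 3
G(16) = mex{2,2,1,0} = 3
G(17) = mex{3,2,1,0} = 4
G(18) = mex{3,3,2,1} = 0
G(19) = mex{4,3,2,1} = 0
G_B(19) = 0.
Pile C, S = {2, 3, 6, 9}:
n :  0  1  2  3  4  5  6  7  8  9 10 11 12 13 14 15 16 17 18 19 20
G :  0  0  1  1  2  0  3  1  2  2  3  3  0  0  1  1  2  0  3  1  2
G_C(20) = 2.
Combined Grundy value = 2 ⊕ 0 ⊕ 2 = 0.
A winning move leaves total XOR = 0, i.e. changes one component's Grundy value g to g ⊕ X where X is the current total.
Pile A: target g' = 2⊕0 = 2, but every legal move changes the Grundy value (mex property), so 0 moves.
Pile B: target g' = 0⊕0 = 0, but every legal move changes the Grundy value (mex property), so 0 moves.
Pile C: target g' = 2⊕0 = 2, but every legal move changes the Grundy value (mex property), so 0 moves.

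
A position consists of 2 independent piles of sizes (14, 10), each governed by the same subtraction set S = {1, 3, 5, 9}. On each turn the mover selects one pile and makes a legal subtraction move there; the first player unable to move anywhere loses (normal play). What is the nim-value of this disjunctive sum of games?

0

All piles use S = {1, 3, 5, 9}:
n :  0  1  2  3  4  5  6  7  8  9 10 11 12 13 14
G :  0  1  0  1  0  1  0  1  0  1  0  1  0  1  0
Pile A: G(14) = 0.
Pile B: G(10) = 0.
Combined Grundy value = 0 ⊕ 0 = 0.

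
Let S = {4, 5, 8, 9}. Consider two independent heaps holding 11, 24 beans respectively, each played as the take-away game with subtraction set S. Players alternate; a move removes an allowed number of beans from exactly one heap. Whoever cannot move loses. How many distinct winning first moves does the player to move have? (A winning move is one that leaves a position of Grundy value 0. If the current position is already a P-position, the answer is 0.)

All heaps use S = {4, 5, 8, 9}:
G(0) = 0
G(1) = mex{} = 0
G(2) = mex{} = 0
G(3) = mex{} = 0
G(4) = mex{0} = 1
G(5) = mex{0,0} = 1
G(6) = mex{0,0} = 1
G(7) = mex{0,0} = 1
G(8) = mex{1,0,0} = 2
G(9) = mex{1,1,0,0} = 2
G(10) = mex{1,1,0,0} = 2
G(11) = mex{1,1,0,0} = 2
G(12) = mex{2,1,1,0} = 3
G(13) = mex{2,2,1,1} = 0
G(14) = mex{2,2,1,1} = 0
G(15) = mex{2,2,1,1} = 0
G(16) = mex{3,2,2,1} = 0
G(17) = mex{0,3,2,2} = 1
G(18) = mex{0,0,2,2} = 1
G(19) = mex{0,0,2,2} = 1
G(20) = mex{0,0,3,2} = 1
G(21) = mex{1,0,0,3} = 2
G(22) = mex{1,1,0,0} = 2
G(23) = mex{1,1,0,0} = 2
G(24) = mex{1,1,0,0} = 2
Heap A: G(11) = 2.
Heap B: G(24) = 2.
Combined Grundy value = 2 ⊕ 2 = 0.
A winning move leaves total XOR = 0, i.e. changes one component's Grundy value g to g ⊕ X where X is the current total.
Heap A: target g' = 2⊕0 = 2, but every legal move changes the Grundy value (mex property), so 0 moves.
Heap B: target g' = 2⊕0 = 2, but every legal move changes the Grundy value (mex property), so 0 moves.

0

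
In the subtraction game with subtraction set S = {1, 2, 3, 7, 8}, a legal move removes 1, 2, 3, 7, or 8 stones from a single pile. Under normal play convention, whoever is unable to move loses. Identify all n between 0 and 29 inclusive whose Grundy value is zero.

0, 4, 9, 13, 18, 22, 27

n :  0  1  2  3  4  5  6  7  8  9 10 11 12 13 14 15 16 17 18 19 20 21 22 23 24 25 26 27 28 29
G :  0  1  2  3  0  1  2  3  4  0  1  2  3  0  1  2  3  4  0  1  2  3  0  1  2  3  4  0  1  2
P-positions are exactly the n with G(n) = 0.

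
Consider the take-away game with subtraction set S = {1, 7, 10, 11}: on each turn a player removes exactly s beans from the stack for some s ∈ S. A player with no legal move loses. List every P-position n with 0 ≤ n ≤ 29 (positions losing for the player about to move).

0, 2, 4, 6, 8, 20, 22, 24, 26, 28

G(0) = 0
G(1) = mex{0} = 1
G(2) = mex{1} = 0
G(3) = mex{0} = 1
G(4) = mex{1} = 0
G(5) = mex{0} = 1
G(6) = mex{1} = 0
G(7) = mex{0,0} = 1
G(8) = mex{1,1} = 0
G(9) = mex{0,0} = 1
G(10) = mex{1,1,0} = 2
G(11) = mex{2,0,1,0} = 3
G(12) = mex{3,1,0,1} = 2
G(13) = mex{2,0,1,0} = 3
G(14) = mex{3,1,0,1} = 2
G(15) = mex{2,0,1,0} = 3
G(16) = mex{3,1,0,1} = 2
G(17) = mex{2,2,1,0} = 3
G(18) = mex{3,3,0,1} = 2
G(19) = mex{2,2,1,0} = 3
G(20) = mex{3,3,2,1} = 0
G(21) = mex{0,2,3,2} = 1
G(22) = mex{1,3,2,3} = 0
G(23) = mex{0,2,3,2} = 1
G(24) = mex{1,3,2,3} = 0
G(25) = mex{0,2,3,2} = 1
G(26) = mex{1,3,2,3} = 0
G(27) = mex{0,0,3,2} = 1
G(28) = mex{1,1,2,3} = 0
G(29) = mex{0,0,3,2} = 1
P-positions are exactly the n with G(n) = 0.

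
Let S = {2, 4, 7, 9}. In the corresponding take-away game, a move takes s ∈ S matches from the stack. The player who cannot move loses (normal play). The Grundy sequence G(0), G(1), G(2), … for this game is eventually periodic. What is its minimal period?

n :  0  1  2  3  4  5  6  7  8  9 10 11 12 13 14 15 16 17 18 19 20 21 22 23
G :  0  0  1  1  2  2  0  3  1  4  2  0  0  1  1  2  2  0  3  1  4  2  0  0
G(n+11) = G(n) holds for n = 0,…,8 (a full window of length max(S) = 9), so the sequence is purely periodic with period 11.

11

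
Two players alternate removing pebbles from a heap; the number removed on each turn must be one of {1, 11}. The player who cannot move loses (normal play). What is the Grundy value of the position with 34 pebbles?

0

n :  0  1  2  3  4  5  6  7  8  9 10 11 12 13 14 15 16 17 18 19 20 21 22 23 24 25 26 27 28 29 30 31 32 33 34
G :  0  1  0  1  0  1  0  1  0  1  0  1  0  1  0  1  0  1  0  1  0  1  0  1  0  1  0  1  0  1  0  1  0  1  0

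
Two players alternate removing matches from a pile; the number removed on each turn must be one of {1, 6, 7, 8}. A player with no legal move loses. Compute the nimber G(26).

G(0) = 0
G(1) = mex{0} = 1
G(2) = mex{1} = 0
G(3) = mex{0} = 1
G(4) = mex{1} = 0
G(5) = mex{0} = 1
G(6) = mex{1,0} = 2
G(7) = mex{2,1,0} = 3
G(8) = mex{3,0,1,0} = 2
G(9) = mex{2,1,0,1} = 3
G(10) = mex{3,0,1,0} = 2
G(11) = mex{2,1,0,1} = 3
G(12) = mex{3,2,1,0} = 4
G(13) = mex{4,3,2,1} = 0
G(14) = mex{0,2,3,2} = 1
G(15) = mex{1,3,2,3} = 0
G(16) = mex{0,2,3,2} = 1
G(17) = mex{1,3,2,3} = 0
G(18) = mex{0,4,3,2} = 1
G(19) = mex{1,0,4,3} = 2
G(20) = mex{2,1,0,4} = 3
G(21) = mex{3,0,1,0} = 2
G(22) = mex{2,1,0,1} = 3
G(23) = mex{3,0,1,0} = 2
G(24) = mex{2,1,0,1} = 3
G(25) = mex{3,2,1,0} = 4
G(26) = mex{4,3,2,1} = 0

0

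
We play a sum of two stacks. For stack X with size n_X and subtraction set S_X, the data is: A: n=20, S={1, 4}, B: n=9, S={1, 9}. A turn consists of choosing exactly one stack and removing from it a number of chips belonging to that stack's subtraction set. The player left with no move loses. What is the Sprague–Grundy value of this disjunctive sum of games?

1

Stack A, S = {1, 4}:
G(0) = 0
G(1) = mex{0} = 1
G(2) = mex{1} = 0
G(3) = mex{0} = 1
G(4) = mex{1,0} = 2
G(5) = mex{2,1} = 0
G(6) = mex{0,0} = 1
G(7) = mex{1,1} = 0
G(8) = mex{0,2} = 1
G(9) = mex{1,0} = 2
G(10) = mex{2,1} = 0
G(11) = mex{0,0} = 1
G(12) = mex{1,1} = 0
G(13) = mex{0,2} = 1
G(14) = mex{1,0} = 2
G(15) = mex{2,1} = 0
G(16) = mex{0,0} = 1
G(17) = mex{1,1} = 0
G(18) = mex{0,2} = 1
G(19) = mex{1,0} = 2
G(20) = mex{2,1} = 0
G_A(20) = 0.
Stack B, S = {1, 9}:
n : 0 1 2 3 4 5 6 7 8 9
G : 0 1 0 1 0 1 0 1 0 1
G_B(9) = 1.
Combined Grundy value = 0 ⊕ 1 = 1.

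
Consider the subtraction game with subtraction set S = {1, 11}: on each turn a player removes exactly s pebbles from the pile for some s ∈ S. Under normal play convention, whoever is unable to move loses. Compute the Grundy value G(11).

G(0) = 0
G(1) = mex{0} = 1
G(2) = mex{1} = 0
G(3) = mex{0} = 1
G(4) = mex{1} = 0
G(5) = mex{0} = 1
G(6) = mex{1} = 0
G(7) = mex{0} = 1
G(8) = mex{1} = 0
G(9) = mex{0} = 1
G(10) = mex{1} = 0
G(11) = mex{0,0} = 1

1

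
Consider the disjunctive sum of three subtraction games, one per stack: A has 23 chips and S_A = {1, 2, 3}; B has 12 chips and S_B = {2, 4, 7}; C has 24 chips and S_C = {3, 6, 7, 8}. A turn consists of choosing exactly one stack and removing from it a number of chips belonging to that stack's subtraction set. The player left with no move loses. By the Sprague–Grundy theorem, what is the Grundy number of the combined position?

Stack A, S = {1, 2, 3}:
n :  0  1  2  3  4  5  6  7  8  9 10 11 12 13 14 15 16 17 18 19 20 21 22 23
G :  0  1  2  3  0  1  2  3  0  1  2  3  0  1  2  3  0  1  2  3  0  1  2  3
G_A(23) = 3.
Stack B, S = {2, 4, 7}:
G(0) = 0
G(1) = mex{} = 0
G(2) = mex{0} = 1
G(3) = mex{0} = 1
G(4) = mex{1,0} = 2
G(5) = mex{1,0} = 2
G(6) = mex{2,1} = 0
G(7) = mex{2,1,0} = 3
G(8) = mex{0,2,0} = 1
G(9) = mex{3,2,1} = 0
G(10) = mex{1,0,1} = 2
G(11) = mex{0,3,2} = 1
G(12) = mex{2,1,2} = 0
G_B(12) = 0.
Stack C, S = {3, 6, 7, 8}:
G(0) = 0
G(1) = mex{} = 0
G(2) = mex{} = 0
G(3) = mex{0} = 1
G(4) = mex{0} = 1
G(5) = mex{0} = 1
G(6) = mex{1,0} = 2
G(7) = mex{1,0,0} = 2
G(8) = mex{1,0,0,0} = 2
G(9) = mex{2,1,0,0} = 3
G(10) = mex{2,1,1,0} = 3
G(11) = mex{2,1,1,1} = 0
G(12) = mex{3,2,1,1} = 0
G(13) = mex{3,2,2,1} = 0
G(14) = mex{0,2,2,2} = 1
G(15) = mex{0,3,2,2} = 1
G(16) = mex{0,3,3,2} = 1
G(17) = mex{1,0,3,3} = 2
G(18) = mex{1,0,0,3} = 2
G(19) = mex{1,0,0,0} = 2
G(20) = mex{2,1,0,0} = 3
G(21) = mex{2,1,1,0} = 3
G(22) = mex{2,1,1,1} = 0
G(23) = mex{3,2,1,1} = 0
G(24) = mex{3,2,2,1} = 0
G_C(24) = 0.
Combined Grundy value = 3 ⊕ 0 ⊕ 0 = 3.

3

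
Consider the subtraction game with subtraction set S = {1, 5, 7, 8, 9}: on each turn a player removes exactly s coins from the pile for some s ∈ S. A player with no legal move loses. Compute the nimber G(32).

0

G(0) = 0
G(1) = mex{0} = 1
G(2) = mex{1} = 0
G(3) = mex{0} = 1
G(4) = mex{1} = 0
G(5) = mex{0,0} = 1
G(6) = mex{1,1} = 0
G(7) = mex{0,0,0} = 1
G(8) = mex{1,1,1,0} = 2
G(9) = mex{2,0,0,1,0} = 3
G(10) = mex{3,1,1,0,1} = 2
G(11) = mex{2,0,0,1,0} = 3
G(12) = mex{3,1,1,0,1} = 2
G(13) = mex{2,2,0,1,0} = 3
G(14) = mex{3,3,1,0,1} = 2
G(15) = mex{2,2,2,1,0} = 3
G(16) = mex{3,3,3,2,1} = 0
G(17) = mex{0,2,2,3,2} = 1
G(18) = mex{1,3,3,2,3} = 0
G(19) = mex{0,2,2,3,2} = 1
G(20) = mex{1,3,3,2,3} = 0
G(21) = mex{0,0,2,3,2} = 1
G(22) = mex{1,1,3,2,3} = 0
G(23) = mex{0,0,0,3,2} = 1
G(24) = mex{1,1,1,0,3} = 2
G(25) = mex{2,0,0,1,0} = 3
G(26) = mex{3,1,1,0,1} = 2
G(27) = mex{2,0,0,1,0} = 3
G(28) = mex{3,1,1,0,1} = 2
G(29) = mex{2,2,0,1,0} = 3
G(30) = mex{3,3,1,0,1} = 2
G(31) = mex{2,2,2,1,0} = 3
G(32) = mex{3,3,3,2,1} = 0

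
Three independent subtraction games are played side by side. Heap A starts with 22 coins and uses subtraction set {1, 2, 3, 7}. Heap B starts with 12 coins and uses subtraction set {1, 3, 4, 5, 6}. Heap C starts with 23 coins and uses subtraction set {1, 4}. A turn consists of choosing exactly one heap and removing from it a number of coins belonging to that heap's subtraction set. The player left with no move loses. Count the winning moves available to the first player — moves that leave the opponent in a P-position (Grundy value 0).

2

Heap A, S = {1, 2, 3, 7}:
n :  0  1  2  3  4  5  6  7  8  9 10 11 12 13 14 15 16 17 18 19 20 21 22
G :  0  1  2  3  0  1  2  3  0  1  2  3  0  1  2  3  0  1  2  3  0  1  2
G_A(22) = 2.
Heap B, S = {1, 3, 4, 5, 6}:
n :  0  1  2  3  4  5  6  7  8  9 10 11 12
G :  0  1  0  1  2  3  2  3  4  0  1  0  1
G_B(12) = 1.
Heap C, S = {1, 4}:
n :  0  1  2  3  4  5  6  7  8  9 10 11 12 13 14 15 16 17 18 19 20 21 22 23
G :  0  1  0  1  2  0  1  0  1  2  0  1  0  1  2  0  1  0  1  2  0  1  0  1
G_C(23) = 1.
Combined Grundy value = 2 ⊕ 1 ⊕ 1 = 2.
A winning move leaves total XOR = 0, i.e. changes one component's Grundy value g to g ⊕ X where X is the current total.
Heap A: need g' = 2⊕2 = 0. Options: 22−1→G=1, 22−2→G=0, 22−3→G=3, 22−7→G=3. Hits: 1.
Heap B: need g' = 1⊕2 = 3. Options: 12−1→G=0, 12−3→G=0, 12−4→G=4, 12−5→G=3, 12−6→G=2. Hits: 1.
Heap C: need g' = 1⊕2 = 3. Options: 23−1→G=0, 23−4→G=2. Hits: 0.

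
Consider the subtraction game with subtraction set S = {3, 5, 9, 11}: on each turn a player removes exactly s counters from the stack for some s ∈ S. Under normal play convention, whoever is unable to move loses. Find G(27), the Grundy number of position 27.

2

G(0) = 0
G(1) = mex{} = 0
G(2) = mex{} = 0
G(3) = mex{0} = 1
G(4) = mex{0} = 1
G(5) = mex{0,0} = 1
G(6) = mex{1,0} = 2
G(7) = mex{1,0} = 2
G(8) = mex{1,1} = 0
G(9) = mex{2,1,0} = 3
G(10) = mex{2,1,0} = 3
G(11) = mex{0,2,0,0} = 1
G(12) = mex{3,2,1,0} = 4
G(13) = mex{3,0,1,0} = 2
G(14) = mex{1,3,1,1} = 0
G(15) = mex{4,3,2,1} = 0
G(16) = mex{2,1,2,1} = 0
G(17) = mex{0,4,0,2} = 1
G(18) = mex{0,2,3,2} = 1
G(19) = mex{0,0,3,0} = 1
G(20) = mex{1,0,1,3} = 2
G(21) = mex{1,0,4,3} = 2
G(22) = mex{1,1,2,1} = 0
G(23) = mex{2,1,0,4} = 3
G(24) = mex{2,1,0,2} = 3
G(25) = mex{0,2,0,0} = 1
G(26) = mex{3,2,1,0} = 4
G(27) = mex{3,0,1,0} = 2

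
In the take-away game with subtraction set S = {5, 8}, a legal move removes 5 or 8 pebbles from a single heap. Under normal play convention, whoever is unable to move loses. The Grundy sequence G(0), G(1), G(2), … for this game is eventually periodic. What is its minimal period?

13

G(0) = 0
G(1) = mex{} = 0
G(2) = mex{} = 0
G(3) = mex{} = 0
G(4) = mex{} = 0
G(5) = mex{0} = 1
G(6) = mex{0} = 1
G(7) = mex{0} = 1
G(8) = mex{0,0} = 1
G(9) = mex{0,0} = 1
G(10) = mex{1,0} = 2
G(11) = mex{1,0} = 2
G(12) = mex{1,0} = 2
G(13) = mex{1,1} = 0
G(14) = mex{1,1} = 0
G(15) = mex{2,1} = 0
G(16) = mex{2,1} = 0
G(17) = mex{2,1} = 0
G(18) = mex{0,2} = 1
G(19) = mex{0,2} = 1
G(20) = mex{0,2} = 1
G(21) = mex{0,0} = 1
G(22) = mex{0,0} = 1
G(23) = mex{1,0} = 2
G(24) = mex{1,0} = 2
G(25) = mex{1,0} = 2
G(26) = mex{1,1} = 0
G(27) = mex{1,1} = 0
G(n+13) = G(n) holds for n = 0,…,7 (a full window of length max(S) = 8), so the sequence is purely periodic with period 13.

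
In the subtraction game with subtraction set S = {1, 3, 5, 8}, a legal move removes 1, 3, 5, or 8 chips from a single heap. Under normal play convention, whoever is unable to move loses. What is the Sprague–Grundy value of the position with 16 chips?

1

G(0) = 0
G(1) = mex{0} = 1
G(2) = mex{1} = 0
G(3) = mex{0,0} = 1
G(4) = mex{1,1} = 0
G(5) = mex{0,0,0} = 1
G(6) = mex{1,1,1} = 0
G(7) = mex{0,0,0} = 1
G(8) = mex{1,1,1,0} = 2
G(9) = mex{2,0,0,1} = 3
G(10) = mex{3,1,1,0} = 2
G(11) = mex{2,2,0,1} = 3
G(12) = mex{3,3,1,0} = 2
G(13) = mex{2,2,2,1} = 0
G(14) = mex{0,3,3,0} = 1
G(15) = mex{1,2,2,1} = 0
G(16) = mex{0,0,3,2} = 1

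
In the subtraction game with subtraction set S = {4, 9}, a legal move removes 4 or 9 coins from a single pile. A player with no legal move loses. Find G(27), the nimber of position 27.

n :  0  1  2  3  4  5  6  7  8  9 10 11 12 13 14 15 16 17 18 19 20 21 22 23 24 25 26 27
G :  0  0  0  0  1  1  1  1  0  2  2  2  1  0  0  0  0  1  1  1  1  0  2  2  2  1  0  0

0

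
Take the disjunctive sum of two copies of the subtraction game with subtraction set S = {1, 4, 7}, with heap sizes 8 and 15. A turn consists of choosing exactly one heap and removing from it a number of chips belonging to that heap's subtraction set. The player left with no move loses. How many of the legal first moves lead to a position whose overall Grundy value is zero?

3

All heaps use S = {1, 4, 7}:
G(0) = 0
G(1) = mex{0} = 1
G(2) = mex{1} = 0
G(3) = mex{0} = 1
G(4) = mex{1,0} = 2
G(5) = mex{2,1} = 0
G(6) = mex{0,0} = 1
G(7) = mex{1,1,0} = 2
G(8) = mex{2,2,1} = 0
G(9) = mex{0,0,0} = 1
G(10) = mex{1,1,1} = 0
G(11) = mex{0,2,2} = 1
G(12) = mex{1,0,0} = 2
G(13) = mex{2,1,1} = 0
G(14) = mex{0,0,2} = 1
G(15) = mex{1,1,0} = 2
Heap A: G(8) = 0.
Heap B: G(15) = 2.
Combined Grundy value = 0 ⊕ 2 = 2.
A winning move leaves total XOR = 0, i.e. changes one component's Grundy value g to g ⊕ X where X is the current total.
Heap A: need g' = 0⊕2 = 2. Options: 8−1→G=2, 8−4→G=2, 8−7→G=1. Hits: 2.
Heap B: need g' = 2⊕2 = 0. Options: 15−1→G=1, 15−4→G=1, 15−7→G=0. Hits: 1.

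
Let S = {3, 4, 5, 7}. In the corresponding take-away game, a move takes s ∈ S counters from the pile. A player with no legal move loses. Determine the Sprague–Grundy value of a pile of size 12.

0

G(0) = 0
G(1) = mex{} = 0
G(2) = mex{} = 0
G(3) = mex{0} = 1
G(4) = mex{0,0} = 1
G(5) = mex{0,0,0} = 1
G(6) = mex{1,0,0} = 2
G(7) = mex{1,1,0,0} = 2
G(8) = mex{1,1,1,0} = 2
G(9) = mex{2,1,1,0} = 3
G(10) = mex{2,2,1,1} = 0
G(11) = mex{2,2,2,1} = 0
G(12) = mex{3,2,2,1} = 0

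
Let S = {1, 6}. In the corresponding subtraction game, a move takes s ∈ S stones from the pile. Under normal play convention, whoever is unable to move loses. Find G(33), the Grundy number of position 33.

1

G(0) = 0
G(1) = mex{0} = 1
G(2) = mex{1} = 0
G(3) = mex{0} = 1
G(4) = mex{1} = 0
G(5) = mex{0} = 1
G(6) = mex{1,0} = 2
G(7) = mex{2,1} = 0
G(8) = mex{0,0} = 1
G(9) = mex{1,1} = 0
G(10) = mex{0,0} = 1
G(11) = mex{1,1} = 0
G(12) = mex{0,2} = 1
G(13) = mex{1,0} = 2
G(14) = mex{2,1} = 0
G(15) = mex{0,0} = 1
G(16) = mex{1,1} = 0
G(17) = mex{0,0} = 1
G(18) = mex{1,1} = 0
G(19) = mex{0,2} = 1
G(20) = mex{1,0} = 2
G(21) = mex{2,1} = 0
G(22) = mex{0,0} = 1
G(23) = mex{1,1} = 0
G(24) = mex{0,0} = 1
G(25) = mex{1,1} = 0
G(26) = mex{0,2} = 1
G(27) = mex{1,0} = 2
G(28) = mex{2,1} = 0
G(29) = mex{0,0} = 1
G(30) = mex{1,1} = 0
G(31) = mex{0,0} = 1
G(32) = mex{1,1} = 0
G(33) = mex{0,2} = 1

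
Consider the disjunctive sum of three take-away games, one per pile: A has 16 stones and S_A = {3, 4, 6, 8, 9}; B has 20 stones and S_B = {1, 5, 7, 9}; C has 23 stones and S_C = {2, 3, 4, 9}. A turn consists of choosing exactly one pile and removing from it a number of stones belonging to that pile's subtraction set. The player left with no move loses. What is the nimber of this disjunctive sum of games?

Pile A, S = {3, 4, 6, 8, 9}:
G(0) = 0
G(1) = mex{} = 0
G(2) = mex{} = 0
G(3) = mex{0} = 1
G(4) = mex{0,0} = 1
G(5) = mex{0,0} = 1
G(6) = mex{1,0,0} = 2
G(7) = mex{1,1,0} = 2
G(8) = mex{1,1,0,0} = 2
G(9) = mex{2,1,1,0,0} = 3
G(10) = mex{2,2,1,0,0} = 3
G(11) = mex{2,2,1,1,0} = 3
G(12) = mex{3,2,2,1,1} = 0
G(13) = mex{3,3,2,1,1} = 0
G(14) = mex{3,3,2,2,1} = 0
G(15) = mex{0,3,3,2,2} = 1
G(16) = mex{0,0,3,2,2} = 1
G_A(16) = 1.
Pile B, S = {1, 5, 7, 9}:
G(0) = 0
G(1) = mex{0} = 1
G(2) = mex{1} = 0
G(3) = mex{0} = 1
G(4) = mex{1} = 0
G(5) = mex{0,0} = 1
G(6) = mex{1,1} = 0
G(7) = mex{0,0,0} = 1
G(8) = mex{1,1,1} = 0
G(9) = mex{0,0,0,0} = 1
G(10) = mex{1,1,1,1} = 0
G(11) = mex{0,0,0,0} = 1
G(12) = mex{1,1,1,1} = 0
G(13) = mex{0,0,0,0} = 1
G(14) = mex{1,1,1,1} = 0
G(15) = mex{0,0,0,0} = 1
G(16) = mex{1,1,1,1} = 0
G(17) = mex{0,0,0,0} = 1
G(18) = mex{1,1,1,1} = 0
G(19) = mex{0,0,0,0} = 1
G(20) = mex{1,1,1,1} = 0
G_B(20) = 0.
Pile C, S = {2, 3, 4, 9}:
n :  0  1  2  3  4  5  6  7  8  9 10 11 12 13 14 15 16 17 18 19 20 21 22 23
G :  0  0  1  1  2  2  0  0  1  1  2  2  0  0  1  1  2  2  0  0  1  1  2  2
G_C(23) = 2.
Combined Grundy value = 1 ⊕ 0 ⊕ 2 = 3.

3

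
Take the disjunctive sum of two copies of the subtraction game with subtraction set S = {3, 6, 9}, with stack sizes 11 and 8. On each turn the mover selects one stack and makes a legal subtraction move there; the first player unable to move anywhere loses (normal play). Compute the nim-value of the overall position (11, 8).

All stacks use S = {3, 6, 9}:
G(0) = 0
G(1) = mex{} = 0
G(2) = mex{} = 0
G(3) = mex{0} = 1
G(4) = mex{0} = 1
G(5) = mex{0} = 1
G(6) = mex{1,0} = 2
G(7) = mex{1,0} = 2
G(8) = mex{1,0} = 2
G(9) = mex{2,1,0} = 3
G(10) = mex{2,1,0} = 3
G(11) = mex{2,1,0} = 3
Stack A: G(11) = 3.
Stack B: G(8) = 2.
Combined Grundy value = 3 ⊕ 2 = 1.

1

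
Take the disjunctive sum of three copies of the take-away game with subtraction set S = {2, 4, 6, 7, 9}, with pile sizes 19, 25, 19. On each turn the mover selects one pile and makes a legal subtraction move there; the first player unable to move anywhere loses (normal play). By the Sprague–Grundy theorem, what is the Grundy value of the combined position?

1

All piles use S = {2, 4, 6, 7, 9}:
n :  0  1  2  3  4  5  6  7  8  9 10 11 12 13 14 15 16 17 18 19 20 21 22 23 24 25
G :  0  0  1  1  2  2  3  3  4  4  5  0  0  1  1  2  2  3  3  4  4  5  0  0  1  1
Pile A: G(19) = 4.
Pile B: G(25) = 1.
Pile C: G(19) = 4.
Combined Grundy value = 4 ⊕ 1 ⊕ 4 = 1.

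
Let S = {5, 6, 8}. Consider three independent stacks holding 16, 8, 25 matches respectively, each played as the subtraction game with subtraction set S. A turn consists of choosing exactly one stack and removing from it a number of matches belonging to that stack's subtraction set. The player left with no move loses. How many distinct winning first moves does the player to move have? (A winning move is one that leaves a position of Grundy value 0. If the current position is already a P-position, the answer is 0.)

2

All stacks use S = {5, 6, 8}:
n :  0  1  2  3  4  5  6  7  8  9 10 11 12 13 14 15 16 17 18 19 20 21 22 23 24 25
G :  0  0  0  0  0  1  1  1  1  1  2  2  2  0  0  0  0  0  1  1  1  1  1  2  2  2
Stack A: G(16) = 0.
Stack B: G(8) = 1.
Stack C: G(25) = 2.
Combined Grundy value = 0 ⊕ 1 ⊕ 2 = 3.
A winning move leaves total XOR = 0, i.e. changes one component's Grundy value g to g ⊕ X where X is the current total.
Stack A: need g' = 0⊕3 = 3. Options: 16−5→G=2, 16−6→G=2, 16−8→G=1. Hits: 0.
Stack B: need g' = 1⊕3 = 2. Options: 8−5→G=0, 8−6→G=0, 8−8→G=0. Hits: 0.
Stack C: need g' = 2⊕3 = 1. Options: 25−5→G=1, 25−6→G=1, 25−8→G=0. Hits: 2.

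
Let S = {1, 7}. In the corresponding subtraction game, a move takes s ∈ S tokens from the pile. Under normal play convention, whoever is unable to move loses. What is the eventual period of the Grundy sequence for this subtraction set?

2

n :  0  1  2  3  4  5  6  7  8  9 10 11 12 13 14
G :  0  1  0  1  0  1  0  1  0  1  0  1  0  1  0
G(n+2) = G(n) holds for n = 0,…,6 (a full window of length max(S) = 7), so the sequence is purely periodic with period 2.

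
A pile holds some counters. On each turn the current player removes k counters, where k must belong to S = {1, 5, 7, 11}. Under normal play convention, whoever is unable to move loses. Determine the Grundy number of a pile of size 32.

0

G(0) = 0
G(1) = mex{0} = 1
G(2) = mex{1} = 0
G(3) = mex{0} = 1
G(4) = mex{1} = 0
G(5) = mex{0,0} = 1
G(6) = mex{1,1} = 0
G(7) = mex{0,0,0} = 1
G(8) = mex{1,1,1} = 0
G(9) = mex{0,0,0} = 1
G(10) = mex{1,1,1} = 0
G(11) = mex{0,0,0,0} = 1
G(12) = mex{1,1,1,1} = 0
G(13) = mex{0,0,0,0} = 1
G(14) = mex{1,1,1,1} = 0
G(15) = mex{0,0,0,0} = 1
G(16) = mex{1,1,1,1} = 0
G(17) = mex{0,0,0,0} = 1
G(18) = mex{1,1,1,1} = 0
G(19) = mex{0,0,0,0} = 1
G(20) = mex{1,1,1,1} = 0
G(21) = mex{0,0,0,0} = 1
G(22) = mex{1,1,1,1} = 0
G(23) = mex{0,0,0,0} = 1
G(24) = mex{1,1,1,1} = 0
G(25) = mex{0,0,0,0} = 1
G(26) = mex{1,1,1,1} = 0
G(27) = mex{0,0,0,0} = 1
G(28) = mex{1,1,1,1} = 0
G(29) = mex{0,0,0,0} = 1
G(30) = mex{1,1,1,1} = 0
G(31) = mex{0,0,0,0} = 1
G(32) = mex{1,1,1,1} = 0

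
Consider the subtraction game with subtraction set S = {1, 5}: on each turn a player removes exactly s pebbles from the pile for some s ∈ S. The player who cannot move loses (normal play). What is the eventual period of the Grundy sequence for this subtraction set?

n :  0  1  2  3  4  5  6  7  8  9 10 11 12 13 14
G :  0  1  0  1  0  1  0  1  0  1  0  1  0  1  0
G(n+2) = G(n) holds for n = 0,…,4 (a full window of length max(S) = 5), so the sequence is purely periodic with period 2.

2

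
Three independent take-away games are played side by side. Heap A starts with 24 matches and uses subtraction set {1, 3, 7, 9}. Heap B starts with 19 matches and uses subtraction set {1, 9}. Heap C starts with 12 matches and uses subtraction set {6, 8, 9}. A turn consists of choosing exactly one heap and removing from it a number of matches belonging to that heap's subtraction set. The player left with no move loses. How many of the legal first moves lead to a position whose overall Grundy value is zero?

Heap A, S = {1, 3, 7, 9}:
G(0) = 0
G(1) = mex{0} = 1
G(2) = mex{1} = 0
G(3) = mex{0,0} = 1
G(4) = mex{1,1} = 0
G(5) = mex{0,0} = 1
G(6) = mex{1,1} = 0
G(7) = mex{0,0,0} = 1
G(8) = mex{1,1,1} = 0
G(9) = mex{0,0,0,0} = 1
G(10) = mex{1,1,1,1} = 0
G(11) = mex{0,0,0,0} = 1
G(12) = mex{1,1,1,1} = 0
G(13) = mex{0,0,0,0} = 1
G(14) = mex{1,1,1,1} = 0
G(15) = mex{0,0,0,0} = 1
G(16) = mex{1,1,1,1} = 0
G(17) = mex{0,0,0,0} = 1
G(18) = mex{1,1,1,1} = 0
G(19) = mex{0,0,0,0} = 1
G(20) = mex{1,1,1,1} = 0
G(21) = mex{0,0,0,0} = 1
G(22) = mex{1,1,1,1} = 0
G(23) = mex{0,0,0,0} = 1
G(24) = mex{1,1,1,1} = 0
G_A(24) = 0.
Heap B, S = {1, 9}:
G(0) = 0
G(1) = mex{0} = 1
G(2) = mex{1} = 0
G(3) = mex{0} = 1
G(4) = mex{1} = 0
G(5) = mex{0} = 1
G(6) = mex{1} = 0
G(7) = mex{0} = 1
G(8) = mex{1} = 0
G(9) = mex{0,0} = 1
G(10) = mex{1,1} = 0
G(11) = mex{0,0} = 1
G(12) = mex{1,1} = 0
G(13) = mex{0,0} = 1
G(14) = mex{1,1} = 0
G(15) = mex{0,0} = 1
G(16) = mex{1,1} = 0
G(17) = mex{0,0} = 1
G(18) = mex{1,1} = 0
G(19) = mex{0,0} = 1
G_B(19) = 1.
Heap C, S = {6, 8, 9}:
n :  0  1  2  3  4  5  6  7  8  9 10 11 12
G :  0  0  0  0  0  0  1  1  1  1  1  1  2
G_C(12) = 2.
Combined Grundy value = 0 ⊕ 1 ⊕ 2 = 3.
A winning move leaves total XOR = 0, i.e. changes one component's Grundy value g to g ⊕ X where X is the current total.
Heap A: need g' = 0⊕3 = 3. Options: 24−1→G=1, 24−3→G=1, 24−7→G=1, 24−9→G=1. Hits: 0.
Heap B: need g' = 1⊕3 = 2. Options: 19−1→G=0, 19−9→G=0. Hits: 0.
Heap C: need g' = 2⊕3 = 1. Options: 12−6→G=1, 12−8→G=0, 12−9→G=0. Hits: 1.

1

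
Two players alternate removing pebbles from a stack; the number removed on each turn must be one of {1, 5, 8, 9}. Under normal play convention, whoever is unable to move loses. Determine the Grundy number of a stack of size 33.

1

G(0) = 0
G(1) = mex{0} = 1
G(2) = mex{1} = 0
G(3) = mex{0} = 1
G(4) = mex{1} = 0
G(5) = mex{0,0} = 1
G(6) = mex{1,1} = 0
G(7) = mex{0,0} = 1
G(8) = mex{1,1,0} = 2
G(9) = mex{2,0,1,0} = 3
G(10) = mex{3,1,0,1} = 2
G(11) = mex{2,0,1,0} = 3
G(12) = mex{3,1,0,1} = 2
G(13) = mex{2,2,1,0} = 3
G(14) = mex{3,3,0,1} = 2
G(15) = mex{2,2,1,0} = 3
G(16) = mex{3,3,2,1} = 0
G(17) = mex{0,2,3,2} = 1
G(18) = mex{1,3,2,3} = 0
G(19) = mex{0,2,3,2} = 1
G(20) = mex{1,3,2,3} = 0
G(21) = mex{0,0,3,2} = 1
G(22) = mex{1,1,2,3} = 0
G(23) = mex{0,0,3,2} = 1
G(24) = mex{1,1,0,3} = 2
G(25) = mex{2,0,1,0} = 3
G(26) = mex{3,1,0,1} = 2
G(27) = mex{2,0,1,0} = 3
G(28) = mex{3,1,0,1} = 2
G(29) = mex{2,2,1,0} = 3
G(30) = mex{3,3,0,1} = 2
G(31) = mex{2,2,1,0} = 3
G(32) = mex{3,3,2,1} = 0
G(33) = mex{0,2,3,2} = 1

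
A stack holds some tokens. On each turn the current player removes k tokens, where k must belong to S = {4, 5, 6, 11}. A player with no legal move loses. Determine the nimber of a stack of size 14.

n :  0  1  2  3  4  5  6  7  8  9 10 11 12 13 14
G :  0  0  0  0  1  1  1  1  2  2  0  2  3  3  1

1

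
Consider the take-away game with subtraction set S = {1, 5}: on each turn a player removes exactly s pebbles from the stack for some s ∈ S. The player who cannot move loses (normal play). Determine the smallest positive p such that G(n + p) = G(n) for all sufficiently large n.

2

G(0) = 0
G(1) = mex{0} = 1
G(2) = mex{1} = 0
G(3) = mex{0} = 1
G(4) = mex{1} = 0
G(5) = mex{0,0} = 1
G(6) = mex{1,1} = 0
G(7) = mex{0,0} = 1
G(8) = mex{1,1} = 0
G(9) = mex{0,0} = 1
G(10) = mex{1,1} = 0
G(11) = mex{0,0} = 1
G(12) = mex{1,1} = 0
G(13) = mex{0,0} = 1
G(14) = mex{1,1} = 0
G(n+2) = G(n) holds for n = 0,…,4 (a full window of length max(S) = 5), so the sequence is purely periodic with period 2.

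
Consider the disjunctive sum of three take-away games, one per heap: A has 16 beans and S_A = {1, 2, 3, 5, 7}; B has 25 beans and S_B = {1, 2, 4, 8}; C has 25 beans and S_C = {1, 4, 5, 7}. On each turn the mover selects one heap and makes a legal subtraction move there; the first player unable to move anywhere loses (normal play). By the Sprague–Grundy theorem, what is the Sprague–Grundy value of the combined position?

Heap A, S = {1, 2, 3, 5, 7}:
G(0) = 0
G(1) = mex{0} = 1
G(2) = mex{1,0} = 2
G(3) = mex{2,1,0} = 3
G(4) = mex{3,2,1} = 0
G(5) = mex{0,3,2,0} = 1
G(6) = mex{1,0,3,1} = 2
G(7) = mex{2,1,0,2,0} = 3
G(8) = mex{3,2,1,3,1} = 0
G(9) = mex{0,3,2,0,2} = 1
G(10) = mex{1,0,3,1,3} = 2
G(11) = mex{2,1,0,2,0} = 3
G(12) = mex{3,2,1,3,1} = 0
G(13) = mex{0,3,2,0,2} = 1
G(14) = mex{1,0,3,1,3} = 2
G(15) = mex{2,1,0,2,0} = 3
G(16) = mex{3,2,1,3,1} = 0
G_A(16) = 0.
Heap B, S = {1, 2, 4, 8}:
G(0) = 0
G(1) = mex{0} = 1
G(2) = mex{1,0} = 2
G(3) = mex{2,1} = 0
G(4) = mex{0,2,0} = 1
G(5) = mex{1,0,1} = 2
G(6) = mex{2,1,2} = 0
G(7) = mex{0,2,0} = 1
G(8) = mex{1,0,1,0} = 2
G(9) = mex{2,1,2,1} = 0
G(10) = mex{0,2,0,2} = 1
G(11) = mex{1,0,1,0} = 2
G(12) = mex{2,1,2,1} = 0
G(13) = mex{0,2,0,2} = 1
G(14) = mex{1,0,1,0} = 2
G(15) = mex{2,1,2,1} = 0
G(16) = mex{0,2,0,2} = 1
G(17) = mex{1,0,1,0} = 2
G(18) = mex{2,1,2,1} = 0
G(19) = mex{0,2,0,2} = 1
G(20) = mex{1,0,1,0} = 2
G(21) = mex{2,1,2,1} = 0
G(22) = mex{0,2,0,2} = 1
G(23) = mex{1,0,1,0} = 2
G(24) = mex{2,1,2,1} = 0
G(25) = mex{0,2,0,2} = 1
G_B(25) = 1.
Heap C, S = {1, 4, 5, 7}:
G(0) = 0
G(1) = mex{0} = 1
G(2) = mex{1} = 0
G(3) = mex{0} = 1
G(4) = mex{1,0} = 2
G(5) = mex{2,1,0} = 3
G(6) = mex{3,0,1} = 2
G(7) = mex{2,1,0,0} = 3
G(8) = mex{3,2,1,1} = 0
G(9) = mex{0,3,2,0} = 1
G(10) = mex{1,2,3,1} = 0
G(11) = mex{0,3,2,2} = 1
G(12) = mex{1,0,3,3} = 2
G(13) = mex{2,1,0,2} = 3
G(14) = mex{3,0,1,3} = 2
G(15) = mex{2,1,0,0} = 3
G(16) = mex{3,2,1,1} = 0
G(17) = mex{0,3,2,0} = 1
G(18) = mex{1,2,3,1} = 0
G(19) = mex{0,3,2,2} = 1
G(20) = mex{1,0,3,3} = 2
G(21) = mex{2,1,0,2} = 3
G(22) = mex{3,0,1,3} = 2
G(23) = mex{2,1,0,0} = 3
G(24) = mex{3,2,1,1} = 0
G(25) = mex{0,3,2,0} = 1
G_C(25) = 1.
Combined Grundy value = 0 ⊕ 1 ⊕ 1 = 0.

0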